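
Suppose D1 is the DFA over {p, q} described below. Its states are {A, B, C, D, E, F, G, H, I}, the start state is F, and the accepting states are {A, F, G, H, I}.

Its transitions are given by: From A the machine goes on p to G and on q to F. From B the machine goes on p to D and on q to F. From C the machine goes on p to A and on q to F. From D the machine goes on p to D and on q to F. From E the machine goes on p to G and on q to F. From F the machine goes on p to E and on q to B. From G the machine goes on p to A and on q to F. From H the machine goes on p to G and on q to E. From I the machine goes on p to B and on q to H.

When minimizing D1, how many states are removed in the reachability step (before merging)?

No path from F leads to C, H, I; the other 6 states are all reachable.

3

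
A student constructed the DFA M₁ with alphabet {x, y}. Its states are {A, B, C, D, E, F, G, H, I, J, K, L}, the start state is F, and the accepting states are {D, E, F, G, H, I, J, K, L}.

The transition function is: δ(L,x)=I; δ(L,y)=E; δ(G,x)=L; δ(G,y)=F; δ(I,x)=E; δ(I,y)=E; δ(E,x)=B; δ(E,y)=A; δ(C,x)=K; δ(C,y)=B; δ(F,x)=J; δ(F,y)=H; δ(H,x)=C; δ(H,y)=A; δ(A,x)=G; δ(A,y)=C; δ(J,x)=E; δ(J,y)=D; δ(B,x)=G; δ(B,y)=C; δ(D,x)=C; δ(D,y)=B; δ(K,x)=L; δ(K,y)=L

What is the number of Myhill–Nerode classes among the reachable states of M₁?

Every state is reachable, so we keep all 12.
Start with accepting vs non-accepting: {D,E,F,G,H,I,J,K,L} | {A,B,C}.
On input x, block {D,E,F,G,H,I,J,K,L} splits into {F,G,I,J,K,L} and {D,E,H}.
On input x, block {F,G,I,J,K,L} splits into {F,G,K,L} and {I,J}.
Split {F,G,K,L} by δ(·,x) → {F,L} and {G,K}.
Stable partition: {F,L} | {A,B,C} | {D,E,H} | {I,J} | {G,K} — 5 equivalence classes.

5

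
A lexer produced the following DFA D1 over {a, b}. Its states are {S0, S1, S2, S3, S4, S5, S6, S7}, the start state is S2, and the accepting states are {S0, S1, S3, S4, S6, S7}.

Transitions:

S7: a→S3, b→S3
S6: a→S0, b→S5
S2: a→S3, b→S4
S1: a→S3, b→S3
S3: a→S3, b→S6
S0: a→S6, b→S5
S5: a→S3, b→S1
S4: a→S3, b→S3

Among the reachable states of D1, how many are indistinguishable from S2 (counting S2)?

First remove the unreachable states {S7}; 7 states remain.
P0 = {S0,S1,S3,S4,S6} | {S2,S5}.
Split {S0,S1,S3,S4,S6} by δ(·,b) → {S1,S3,S4} and {S0,S6}.
Split {S1,S3,S4} by δ(·,b) → {S1,S4} and {S3}.
No further refinement is possible. Final partition (4 blocks): {S1,S4} | {S2,S5} | {S0,S6} | {S3}.
The equivalence class containing S2 is {S2,S5}, of size 2.

2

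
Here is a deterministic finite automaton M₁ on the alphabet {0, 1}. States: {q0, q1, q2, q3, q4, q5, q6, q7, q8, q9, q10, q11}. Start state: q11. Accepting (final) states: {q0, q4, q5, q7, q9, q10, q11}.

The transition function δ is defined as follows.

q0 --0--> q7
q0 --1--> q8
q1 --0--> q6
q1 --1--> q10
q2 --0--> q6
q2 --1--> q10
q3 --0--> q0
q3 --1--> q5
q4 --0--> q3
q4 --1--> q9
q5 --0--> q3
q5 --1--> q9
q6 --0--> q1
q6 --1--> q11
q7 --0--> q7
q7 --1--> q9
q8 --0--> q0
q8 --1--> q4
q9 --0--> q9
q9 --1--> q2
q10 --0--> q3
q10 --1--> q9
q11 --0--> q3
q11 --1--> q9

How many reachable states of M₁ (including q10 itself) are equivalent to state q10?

4

Initial partition by acceptance: {q0,q4,q5,q7,q9,q10,q11} | {q1,q2,q3,q6,q8}.
Refine {q0,q4,q5,q7,q9,q10,q11} on symbol 0: members go to different blocks, giving {q4,q5,q10,q11} and {q0,q7,q9}.
Refine {q1,q2,q3,q6,q8} on symbol 0: members go to different blocks, giving {q1,q2,q6} and {q3,q8}.
Refine {q0,q7,q9} on symbol 1: members go to different blocks, giving {q0} and {q7} and {q9}.
No further refinement is possible. Final partition (6 blocks): {q4,q5,q10,q11} | {q1,q2,q6} | {q0} | {q3,q8} | {q7} | {q9}.
State q10 belongs to the block {q4,q5,q10,q11}, which has 4 states.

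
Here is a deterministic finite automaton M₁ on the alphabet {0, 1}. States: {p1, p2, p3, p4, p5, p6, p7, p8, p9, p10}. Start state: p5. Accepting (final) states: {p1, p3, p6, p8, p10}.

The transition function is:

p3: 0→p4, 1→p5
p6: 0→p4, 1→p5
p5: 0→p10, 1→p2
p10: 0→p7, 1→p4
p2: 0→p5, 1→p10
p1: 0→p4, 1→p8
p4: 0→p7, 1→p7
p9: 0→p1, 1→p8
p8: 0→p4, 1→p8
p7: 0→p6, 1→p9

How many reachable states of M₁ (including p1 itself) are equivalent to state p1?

2

States {p3} cannot be reached from the start state, so discard them.
Initial partition by acceptance: {p1,p6,p8,p10} | {p2,p4,p5,p7,p9}.
Refine {p1,p6,p8,p10} on symbol 1: members go to different blocks, giving {p1,p8} and {p6,p10}.
On input 0, block {p2,p4,p5,p7,p9} splits into {p2,p4} and {p5,p7} and {p9}.
Split {p2,p4} by δ(·,1) → {p2} and {p4}.
On input 0, block {p6,p10} splits into {p6} and {p10}.
Refine {p5,p7} on symbol 0: members go to different blocks, giving {p5} and {p7}.
No further refinement is possible. Final partition (8 blocks): {p1,p8} | {p2} | {p6} | {p5} | {p9} | {p4} | {p10} | {p7}.
State p1 belongs to the block {p1,p8}, which has 2 states.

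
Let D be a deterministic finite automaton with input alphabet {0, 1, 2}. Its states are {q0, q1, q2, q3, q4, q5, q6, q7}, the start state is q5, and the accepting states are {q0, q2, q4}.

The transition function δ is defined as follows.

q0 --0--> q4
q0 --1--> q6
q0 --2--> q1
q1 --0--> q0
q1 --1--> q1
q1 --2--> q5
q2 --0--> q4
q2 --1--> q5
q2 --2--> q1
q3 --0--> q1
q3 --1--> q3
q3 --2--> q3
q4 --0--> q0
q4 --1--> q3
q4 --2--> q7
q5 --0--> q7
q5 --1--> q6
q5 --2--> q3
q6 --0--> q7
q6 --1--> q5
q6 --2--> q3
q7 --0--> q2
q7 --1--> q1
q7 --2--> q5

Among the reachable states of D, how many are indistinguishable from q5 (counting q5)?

3

Start with accepting vs non-accepting: {q0,q2,q4} | {q1,q3,q5,q6,q7}.
Refine {q1,q3,q5,q6,q7} on symbol 0: members go to different blocks, giving {q3,q5,q6} and {q1,q7}.
No further refinement is possible. Final partition (3 blocks): {q0,q2,q4} | {q3,q5,q6} | {q1,q7}.
State q5 belongs to the block {q3,q5,q6}, which has 3 states.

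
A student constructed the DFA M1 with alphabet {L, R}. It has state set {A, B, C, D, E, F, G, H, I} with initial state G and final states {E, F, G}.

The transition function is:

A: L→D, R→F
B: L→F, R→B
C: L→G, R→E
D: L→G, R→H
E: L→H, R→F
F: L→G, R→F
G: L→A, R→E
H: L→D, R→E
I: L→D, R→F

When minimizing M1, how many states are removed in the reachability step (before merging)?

BFS from G reaches {A, D, E, F, G, H}; the 3 state(s) B, C, I are never visited.

3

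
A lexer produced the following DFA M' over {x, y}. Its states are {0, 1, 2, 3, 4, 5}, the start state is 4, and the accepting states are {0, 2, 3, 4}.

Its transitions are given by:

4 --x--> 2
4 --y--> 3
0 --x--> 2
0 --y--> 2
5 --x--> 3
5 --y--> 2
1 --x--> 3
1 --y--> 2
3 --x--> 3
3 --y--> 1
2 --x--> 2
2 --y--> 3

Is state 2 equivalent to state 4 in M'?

First remove the unreachable states {0,5}; 4 states remain.
P0 = {2,3,4} | {1}.
On input y, block {2,3,4} splits into {2,4} and {3}.
Stable partition: {2,4} | {1} | {3} — 3 equivalence classes.
2 and 4 lie in the same block of the stable partition, so they are equivalent — no string distinguishes them.

Yes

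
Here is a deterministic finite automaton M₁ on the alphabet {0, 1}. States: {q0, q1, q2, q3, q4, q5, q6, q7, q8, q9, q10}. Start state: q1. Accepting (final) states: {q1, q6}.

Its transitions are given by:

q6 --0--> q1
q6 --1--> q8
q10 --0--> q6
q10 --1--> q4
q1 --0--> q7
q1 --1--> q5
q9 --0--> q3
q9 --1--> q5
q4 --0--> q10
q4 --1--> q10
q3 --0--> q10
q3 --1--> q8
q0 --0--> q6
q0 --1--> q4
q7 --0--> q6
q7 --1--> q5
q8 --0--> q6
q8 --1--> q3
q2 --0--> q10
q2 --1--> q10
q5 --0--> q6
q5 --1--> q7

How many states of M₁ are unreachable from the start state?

3

No path from q1 leads to q0, q2, q9; the other 8 states are all reachable.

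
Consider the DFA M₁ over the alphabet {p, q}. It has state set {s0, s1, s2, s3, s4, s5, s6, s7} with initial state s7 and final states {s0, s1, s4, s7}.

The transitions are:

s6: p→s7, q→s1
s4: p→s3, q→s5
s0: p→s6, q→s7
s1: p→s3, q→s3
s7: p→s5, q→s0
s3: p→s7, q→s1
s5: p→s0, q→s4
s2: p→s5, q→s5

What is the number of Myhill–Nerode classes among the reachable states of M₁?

3

States {s2} cannot be reached from the start state, so discard them.
P0 = {s0,s1,s4,s7} | {s3,s5,s6}.
Refine {s0,s1,s4,s7} on symbol q: members go to different blocks, giving {s0,s7} and {s1,s4}.
Stable partition: {s0,s7} | {s3,s5,s6} | {s1,s4} — 3 equivalence classes.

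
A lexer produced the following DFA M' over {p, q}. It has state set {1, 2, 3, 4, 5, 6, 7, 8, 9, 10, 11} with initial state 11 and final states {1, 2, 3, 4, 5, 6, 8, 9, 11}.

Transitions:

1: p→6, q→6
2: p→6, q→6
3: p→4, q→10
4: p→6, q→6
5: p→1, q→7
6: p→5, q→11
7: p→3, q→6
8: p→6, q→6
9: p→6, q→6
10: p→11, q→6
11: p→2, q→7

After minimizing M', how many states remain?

Reachable states from the start: {1,2,3,4,5,6,7,10,11}. Unreachable: {8,9} — drop them.
P0 = {1,2,3,4,5,6,11} | {7,10}.
Refine {1,2,3,4,5,6,11} on symbol q: members go to different blocks, giving {1,2,4,6} and {3,5,11}.
Split {1,2,4,6} by δ(·,p) → {1,2,4} and {6}.
No further refinement is possible. Final partition (4 blocks): {1,2,4} | {7,10} | {3,5,11} | {6}.

4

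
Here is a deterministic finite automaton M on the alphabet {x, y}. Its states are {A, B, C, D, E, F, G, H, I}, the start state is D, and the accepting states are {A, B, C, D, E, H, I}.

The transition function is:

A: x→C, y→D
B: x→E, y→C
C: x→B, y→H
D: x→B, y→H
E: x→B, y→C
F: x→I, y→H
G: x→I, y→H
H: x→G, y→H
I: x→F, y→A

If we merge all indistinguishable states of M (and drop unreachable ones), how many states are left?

6

P0 = {A,B,C,D,E,H,I} | {F,G}.
Split {A,B,C,D,E,H,I} by δ(·,x) → {A,B,C,D,E} and {H,I}.
Refine {A,B,C,D,E} on symbol y: members go to different blocks, giving {A,B,E} and {C,D}.
Refine {A,B,E} on symbol x: members go to different blocks, giving {B,E} and {A}.
On input y, block {H,I} splits into {H} and {I}.
No further refinement is possible. Final partition (6 blocks): {B,E} | {F,G} | {H} | {C,D} | {A} | {I}.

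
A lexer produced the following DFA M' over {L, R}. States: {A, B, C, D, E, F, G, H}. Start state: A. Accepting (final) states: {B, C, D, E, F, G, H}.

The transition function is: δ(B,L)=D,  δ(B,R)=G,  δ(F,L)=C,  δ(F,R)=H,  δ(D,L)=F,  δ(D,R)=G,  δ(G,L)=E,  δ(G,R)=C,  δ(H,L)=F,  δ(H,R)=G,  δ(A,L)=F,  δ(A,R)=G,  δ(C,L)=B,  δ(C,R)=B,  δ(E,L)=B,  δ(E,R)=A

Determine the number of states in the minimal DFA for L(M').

Every state is reachable, so we keep all 8.
P0 = {B,C,D,E,F,G,H} | {A}.
Refine {B,C,D,E,F,G,H} on symbol R: members go to different blocks, giving {B,C,D,F,G,H} and {E}.
Split {B,C,D,F,G,H} by δ(·,L) → {B,C,D,F,H} and {G}.
Split {B,C,D,F,H} by δ(·,R) → {B,D,H} and {C,F}.
On input L, block {B,D,H} splits into {D,H} and {B}.
Refine {C,F} on symbol L: members go to different blocks, giving {C} and {F}.
No further refinement is possible. Final partition (7 blocks): {D,H} | {A} | {E} | {G} | {C} | {B} | {F}.

7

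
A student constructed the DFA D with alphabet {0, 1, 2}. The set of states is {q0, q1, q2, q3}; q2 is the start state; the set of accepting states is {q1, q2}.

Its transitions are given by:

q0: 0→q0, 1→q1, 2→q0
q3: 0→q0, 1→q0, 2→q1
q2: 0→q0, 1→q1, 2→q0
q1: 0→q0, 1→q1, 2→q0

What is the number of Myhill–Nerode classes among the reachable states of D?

2

First remove the unreachable states {q3}; 3 states remain.
P0 = {q1,q2} | {q0}.
No further refinement is possible. Final partition (2 blocks): {q1,q2} | {q0}.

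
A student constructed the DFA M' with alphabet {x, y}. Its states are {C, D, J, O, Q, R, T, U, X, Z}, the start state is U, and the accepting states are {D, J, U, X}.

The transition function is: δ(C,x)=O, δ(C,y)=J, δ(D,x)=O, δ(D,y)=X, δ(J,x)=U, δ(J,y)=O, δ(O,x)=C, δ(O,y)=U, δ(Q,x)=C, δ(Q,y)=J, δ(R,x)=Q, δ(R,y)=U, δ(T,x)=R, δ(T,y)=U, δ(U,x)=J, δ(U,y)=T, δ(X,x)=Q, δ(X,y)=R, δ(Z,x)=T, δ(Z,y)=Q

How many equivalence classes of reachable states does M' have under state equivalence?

Reachable states from the start: {C,J,O,Q,R,T,U}. Unreachable: {D,X,Z} — drop them.
Start with accepting vs non-accepting: {J,U} | {C,O,Q,R,T}.
The partition is now stable with 2 blocks: {J,U} | {C,O,Q,R,T}.

2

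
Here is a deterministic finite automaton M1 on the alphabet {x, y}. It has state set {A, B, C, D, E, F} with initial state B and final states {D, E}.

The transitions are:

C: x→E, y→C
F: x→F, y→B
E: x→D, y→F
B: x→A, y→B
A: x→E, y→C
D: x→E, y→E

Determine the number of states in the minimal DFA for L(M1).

5

P0 = {D,E} | {A,B,C,F}.
On input y, block {D,E} splits into {D} and {E}.
Refine {A,B,C,F} on symbol x: members go to different blocks, giving {A,C} and {B,F}.
Split {B,F} by δ(·,x) → {B} and {F}.
Stable partition: {D} | {A,C} | {E} | {B} | {F} — 5 equivalence classes.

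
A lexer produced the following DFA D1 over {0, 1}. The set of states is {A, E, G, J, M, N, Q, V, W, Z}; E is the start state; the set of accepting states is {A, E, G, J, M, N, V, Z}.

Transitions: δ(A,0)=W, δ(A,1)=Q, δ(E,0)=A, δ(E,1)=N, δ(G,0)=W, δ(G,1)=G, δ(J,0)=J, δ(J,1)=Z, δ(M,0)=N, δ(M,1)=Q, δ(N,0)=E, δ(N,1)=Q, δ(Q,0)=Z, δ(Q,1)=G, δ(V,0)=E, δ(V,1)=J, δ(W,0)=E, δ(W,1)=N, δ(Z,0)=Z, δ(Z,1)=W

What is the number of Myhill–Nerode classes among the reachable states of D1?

7

States {J,M,V} cannot be reached from the start state, so discard them.
P0 = {A,E,G,N,Z} | {Q,W}.
Split {A,E,G,N,Z} by δ(·,0) → {E,N,Z} and {A,G}.
Split {E,N,Z} by δ(·,0) → {N,Z} and {E}.
Refine {N,Z} on symbol 0: members go to different blocks, giving {Z} and {N}.
Split {Q,W} by δ(·,0) → {Q} and {W}.
On input 1, block {A,G} splits into {G} and {A}.
No further refinement is possible. Final partition (7 blocks): {Z} | {Q} | {G} | {E} | {N} | {W} | {A}.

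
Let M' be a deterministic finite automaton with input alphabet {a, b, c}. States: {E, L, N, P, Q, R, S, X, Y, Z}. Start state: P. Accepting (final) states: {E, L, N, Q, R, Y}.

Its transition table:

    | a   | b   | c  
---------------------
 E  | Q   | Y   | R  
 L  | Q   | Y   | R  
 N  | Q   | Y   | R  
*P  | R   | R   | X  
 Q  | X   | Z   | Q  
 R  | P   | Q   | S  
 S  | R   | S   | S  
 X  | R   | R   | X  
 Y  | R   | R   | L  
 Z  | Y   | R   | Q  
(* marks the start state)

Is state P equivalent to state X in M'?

Reachable states from the start: {L,P,Q,R,S,X,Y,Z}. Unreachable: {E,N} — drop them.
Start with accepting vs non-accepting: {L,Q,R,Y} | {P,S,X,Z}.
Refine {L,Q,R,Y} on symbol a: members go to different blocks, giving {L,Y} and {Q,R}.
On input b, block {L,Y} splits into {L} and {Y}.
On input a, block {P,S,X,Z} splits into {P,S,X} and {Z}.
Split {P,S,X} by δ(·,b) → {P,X} and {S}.
On input b, block {Q,R} splits into {Q} and {R}.
Stable partition: {L} | {P,X} | {Q} | {Y} | {Z} | {S} | {R} — 7 equivalence classes.
P and X lie in the same block of the stable partition, so they are equivalent — no string distinguishes them.

Yes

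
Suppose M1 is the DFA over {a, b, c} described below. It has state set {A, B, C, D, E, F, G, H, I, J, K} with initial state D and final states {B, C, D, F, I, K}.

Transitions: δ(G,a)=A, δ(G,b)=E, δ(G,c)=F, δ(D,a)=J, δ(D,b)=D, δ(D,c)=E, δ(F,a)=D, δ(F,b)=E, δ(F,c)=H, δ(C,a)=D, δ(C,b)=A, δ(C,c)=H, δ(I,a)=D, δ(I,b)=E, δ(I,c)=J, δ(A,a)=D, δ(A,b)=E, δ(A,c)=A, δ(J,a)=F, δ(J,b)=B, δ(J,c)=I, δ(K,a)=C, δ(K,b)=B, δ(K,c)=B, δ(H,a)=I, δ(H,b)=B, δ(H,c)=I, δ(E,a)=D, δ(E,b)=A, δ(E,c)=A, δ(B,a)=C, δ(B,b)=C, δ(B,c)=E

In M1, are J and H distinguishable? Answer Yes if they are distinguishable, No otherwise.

No

Reachable states from the start: {A,B,C,D,E,F,H,I,J}. Unreachable: {G,K} — drop them.
P0 = {B,C,D,F,I} | {A,E,H,J}.
On input a, block {B,C,D,F,I} splits into {B,C,F,I} and {D}.
On input a, block {B,C,F,I} splits into {C,F,I} and {B}.
Split {A,E,H,J} by δ(·,a) → {A,E} and {H,J}.
No further refinement is possible. Final partition (5 blocks): {C,F,I} | {A,E} | {D} | {B} | {H,J}.
J and H lie in the same block of the stable partition, so they are equivalent — no string distinguishes them.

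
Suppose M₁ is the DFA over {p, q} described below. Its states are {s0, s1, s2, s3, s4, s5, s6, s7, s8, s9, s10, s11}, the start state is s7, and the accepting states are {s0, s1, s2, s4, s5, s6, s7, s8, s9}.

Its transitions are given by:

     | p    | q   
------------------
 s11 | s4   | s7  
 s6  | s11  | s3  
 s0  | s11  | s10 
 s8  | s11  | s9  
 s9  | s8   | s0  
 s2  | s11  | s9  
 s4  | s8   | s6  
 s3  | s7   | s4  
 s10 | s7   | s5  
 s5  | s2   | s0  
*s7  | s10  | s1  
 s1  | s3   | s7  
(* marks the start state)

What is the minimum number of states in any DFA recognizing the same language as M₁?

6

Every state is reachable, so we keep all 12.
Initial partition by acceptance: {s0,s1,s2,s4,s5,s6,s7,s8,s9} | {s3,s10,s11}.
Split {s0,s1,s2,s4,s5,s6,s7,s8,s9} by δ(·,p) → {s0,s1,s2,s6,s7,s8} and {s4,s5,s9}.
Refine {s0,s1,s2,s6,s7,s8} on symbol q: members go to different blocks, giving {s0,s6} and {s1,s7} and {s2,s8}.
Split {s3,s10,s11} by δ(·,p) → {s3,s10} and {s11}.
Stable partition: {s0,s6} | {s3,s10} | {s4,s5,s9} | {s1,s7} | {s2,s8} | {s11} — 6 equivalence classes.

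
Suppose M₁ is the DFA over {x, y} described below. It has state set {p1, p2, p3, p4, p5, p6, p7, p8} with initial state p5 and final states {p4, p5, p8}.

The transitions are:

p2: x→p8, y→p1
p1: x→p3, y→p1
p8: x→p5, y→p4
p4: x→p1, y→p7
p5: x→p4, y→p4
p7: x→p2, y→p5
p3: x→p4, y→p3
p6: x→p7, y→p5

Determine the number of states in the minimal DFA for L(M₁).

7

Reachable states from the start: {p1,p2,p3,p4,p5,p7,p8}. Unreachable: {p6} — drop them.
P0 = {p4,p5,p8} | {p1,p2,p3,p7}.
On input x, block {p4,p5,p8} splits into {p5,p8} and {p4}.
Refine {p5,p8} on symbol x: members go to different blocks, giving {p5} and {p8}.
On input x, block {p1,p2,p3,p7} splits into {p1,p7} and {p2} and {p3}.
Split {p1,p7} by δ(·,x) → {p1} and {p7}.
The partition is now stable with 7 blocks: {p5} | {p1} | {p4} | {p8} | {p2} | {p3} | {p7}.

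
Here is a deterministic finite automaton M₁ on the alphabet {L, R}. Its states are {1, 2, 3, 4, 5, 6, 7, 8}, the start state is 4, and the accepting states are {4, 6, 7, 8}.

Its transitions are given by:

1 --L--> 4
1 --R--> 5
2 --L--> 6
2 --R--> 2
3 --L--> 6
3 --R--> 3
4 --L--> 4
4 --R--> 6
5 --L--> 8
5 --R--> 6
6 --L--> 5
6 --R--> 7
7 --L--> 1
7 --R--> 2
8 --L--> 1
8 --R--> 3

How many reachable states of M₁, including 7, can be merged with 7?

2

All states are reachable from the start state.
P0 = {4,6,7,8} | {1,2,3,5}.
Split {4,6,7,8} by δ(·,L) → {6,7,8} and {4}.
On input R, block {6,7,8} splits into {7,8} and {6}.
On input L, block {1,2,3,5} splits into {2,3} and {1} and {5}.
No further refinement is possible. Final partition (6 blocks): {7,8} | {2,3} | {4} | {6} | {1} | {5}.
State 7 belongs to the block {7,8}, which has 2 states.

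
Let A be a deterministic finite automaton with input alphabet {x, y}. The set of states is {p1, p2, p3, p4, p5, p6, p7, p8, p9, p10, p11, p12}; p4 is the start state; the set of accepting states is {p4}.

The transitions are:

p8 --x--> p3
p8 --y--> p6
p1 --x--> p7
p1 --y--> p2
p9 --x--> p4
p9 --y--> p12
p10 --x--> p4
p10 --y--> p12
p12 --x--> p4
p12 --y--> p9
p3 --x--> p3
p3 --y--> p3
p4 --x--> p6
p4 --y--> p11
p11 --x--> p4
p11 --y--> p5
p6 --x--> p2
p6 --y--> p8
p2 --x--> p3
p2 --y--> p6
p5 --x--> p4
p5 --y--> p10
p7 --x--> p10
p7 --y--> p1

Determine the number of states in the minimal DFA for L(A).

3

First remove the unreachable states {p1,p7}; 10 states remain.
Start with accepting vs non-accepting: {p4} | {p2,p3,p5,p6,p8,p9,p10,p11,p12}.
On input x, block {p2,p3,p5,p6,p8,p9,p10,p11,p12} splits into {p5,p9,p10,p11,p12} and {p2,p3,p6,p8}.
No further refinement is possible. Final partition (3 blocks): {p4} | {p5,p9,p10,p11,p12} | {p2,p3,p6,p8}.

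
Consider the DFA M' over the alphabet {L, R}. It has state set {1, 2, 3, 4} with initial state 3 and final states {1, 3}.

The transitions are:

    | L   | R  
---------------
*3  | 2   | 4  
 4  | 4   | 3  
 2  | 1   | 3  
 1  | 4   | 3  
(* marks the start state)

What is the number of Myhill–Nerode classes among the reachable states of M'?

Initial partition by acceptance: {1,3} | {2,4}.
On input R, block {1,3} splits into {1} and {3}.
On input L, block {2,4} splits into {2} and {4}.
The partition is now stable with 4 blocks: {1} | {2} | {3} | {4}.

4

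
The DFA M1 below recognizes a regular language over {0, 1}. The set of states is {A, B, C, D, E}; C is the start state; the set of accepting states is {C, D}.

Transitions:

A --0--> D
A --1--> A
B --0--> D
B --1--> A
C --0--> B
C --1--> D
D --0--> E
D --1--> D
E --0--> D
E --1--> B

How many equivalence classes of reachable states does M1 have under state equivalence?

Initial partition by acceptance: {C,D} | {A,B,E}.
No further refinement is possible. Final partition (2 blocks): {C,D} | {A,B,E}.

2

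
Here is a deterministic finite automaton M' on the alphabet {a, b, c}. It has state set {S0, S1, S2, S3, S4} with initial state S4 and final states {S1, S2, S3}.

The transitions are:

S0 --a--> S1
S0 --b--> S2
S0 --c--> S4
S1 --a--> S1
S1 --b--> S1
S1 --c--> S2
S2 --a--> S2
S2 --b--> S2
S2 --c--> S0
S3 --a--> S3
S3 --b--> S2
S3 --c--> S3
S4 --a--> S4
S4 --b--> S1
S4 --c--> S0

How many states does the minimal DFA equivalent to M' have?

4

First remove the unreachable states {S3}; 4 states remain.
P0 = {S1,S2} | {S0,S4}.
On input c, block {S1,S2} splits into {S1} and {S2}.
On input a, block {S0,S4} splits into {S0} and {S4}.
No further refinement is possible. Final partition (4 blocks): {S1} | {S0} | {S2} | {S4}.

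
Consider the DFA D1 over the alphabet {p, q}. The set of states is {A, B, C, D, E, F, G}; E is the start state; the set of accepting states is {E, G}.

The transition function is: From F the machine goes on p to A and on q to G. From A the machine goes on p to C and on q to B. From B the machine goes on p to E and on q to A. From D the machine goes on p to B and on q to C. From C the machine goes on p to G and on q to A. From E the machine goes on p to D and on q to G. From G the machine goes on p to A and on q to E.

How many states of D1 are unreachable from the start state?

1

Starting at E and following transitions, the reachable set is {A, B, C, D, E, G}. That leaves F unreachable — 1 in total.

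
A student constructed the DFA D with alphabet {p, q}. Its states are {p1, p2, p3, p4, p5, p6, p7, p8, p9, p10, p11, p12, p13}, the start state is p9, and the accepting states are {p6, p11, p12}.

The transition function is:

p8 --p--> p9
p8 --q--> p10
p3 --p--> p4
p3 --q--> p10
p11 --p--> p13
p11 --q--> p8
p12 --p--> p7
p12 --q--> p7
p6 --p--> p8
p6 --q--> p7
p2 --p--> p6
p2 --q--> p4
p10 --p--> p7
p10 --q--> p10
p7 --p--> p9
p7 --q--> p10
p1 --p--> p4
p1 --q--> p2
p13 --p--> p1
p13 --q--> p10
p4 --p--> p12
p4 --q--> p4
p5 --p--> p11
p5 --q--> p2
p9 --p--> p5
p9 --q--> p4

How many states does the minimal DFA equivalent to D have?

5

First remove the unreachable states {p3}; 12 states remain.
Initial partition by acceptance: {p6,p11,p12} | {p1,p2,p4,p5,p7,p8,p9,p10,p13}.
Refine {p1,p2,p4,p5,p7,p8,p9,p10,p13} on symbol p: members go to different blocks, giving {p1,p7,p8,p9,p10,p13} and {p2,p4,p5}.
Refine {p1,p7,p8,p9,p10,p13} on symbol p: members go to different blocks, giving {p7,p8,p10,p13} and {p1,p9}.
Split {p7,p8,p10,p13} by δ(·,p) → {p7,p8,p13} and {p10}.
No further refinement is possible. Final partition (5 blocks): {p6,p11,p12} | {p7,p8,p13} | {p2,p4,p5} | {p1,p9} | {p10}.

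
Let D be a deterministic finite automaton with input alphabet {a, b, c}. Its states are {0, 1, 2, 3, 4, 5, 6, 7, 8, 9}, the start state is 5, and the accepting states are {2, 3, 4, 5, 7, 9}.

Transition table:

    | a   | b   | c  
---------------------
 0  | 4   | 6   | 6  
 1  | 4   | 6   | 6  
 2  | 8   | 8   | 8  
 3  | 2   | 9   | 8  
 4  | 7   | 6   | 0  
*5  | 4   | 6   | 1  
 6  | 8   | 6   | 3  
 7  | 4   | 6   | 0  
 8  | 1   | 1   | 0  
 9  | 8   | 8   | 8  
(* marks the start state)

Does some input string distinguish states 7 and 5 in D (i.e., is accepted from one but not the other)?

Every state is reachable, so we keep all 10.
P0 = {2,3,4,5,7,9} | {0,1,6,8}.
On input a, block {2,3,4,5,7,9} splits into {3,4,5,7} and {2,9}.
On input a, block {3,4,5,7} splits into {4,5,7} and {3}.
On input a, block {0,1,6,8} splits into {0,1} and {6,8}.
Split {6,8} by δ(·,a) → {6} and {8}.
Stable partition: {4,5,7} | {0,1} | {2,9} | {3} | {6} | {8} — 6 equivalence classes.
7 and 5 lie in the same block of the stable partition, so they are equivalent — no string distinguishes them.

No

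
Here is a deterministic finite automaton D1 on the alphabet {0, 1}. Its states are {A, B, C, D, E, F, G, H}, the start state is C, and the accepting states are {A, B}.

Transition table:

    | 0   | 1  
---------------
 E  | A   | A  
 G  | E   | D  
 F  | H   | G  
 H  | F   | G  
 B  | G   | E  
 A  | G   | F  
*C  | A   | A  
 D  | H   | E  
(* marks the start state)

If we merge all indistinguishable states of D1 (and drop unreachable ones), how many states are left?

5

States {B} cannot be reached from the start state, so discard them.
Start with accepting vs non-accepting: {A} | {C,D,E,F,G,H}.
Refine {C,D,E,F,G,H} on symbol 0: members go to different blocks, giving {D,F,G,H} and {C,E}.
On input 0, block {D,F,G,H} splits into {D,F,H} and {G}.
On input 1, block {D,F,H} splits into {F,H} and {D}.
The partition is now stable with 5 blocks: {A} | {F,H} | {C,E} | {G} | {D}.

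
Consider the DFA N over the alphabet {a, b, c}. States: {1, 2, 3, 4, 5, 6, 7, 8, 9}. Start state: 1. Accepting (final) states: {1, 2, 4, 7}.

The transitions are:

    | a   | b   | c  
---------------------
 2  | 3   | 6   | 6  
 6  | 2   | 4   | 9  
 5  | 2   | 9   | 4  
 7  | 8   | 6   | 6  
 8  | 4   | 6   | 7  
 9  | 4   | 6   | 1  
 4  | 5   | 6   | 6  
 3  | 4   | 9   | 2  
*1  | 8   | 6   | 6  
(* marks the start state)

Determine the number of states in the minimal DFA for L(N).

5

All states are reachable from the start state.
P0 = {1,2,4,7} | {3,5,6,8,9}.
Refine {3,5,6,8,9} on symbol b: members go to different blocks, giving {3,5,8,9} and {6}.
Refine {3,5,8,9} on symbol b: members go to different blocks, giving {3,5} and {8,9}.
Refine {1,2,4,7} on symbol a: members go to different blocks, giving {1,7} and {2,4}.
Stable partition: {1,7} | {3,5} | {6} | {8,9} | {2,4} — 5 equivalence classes.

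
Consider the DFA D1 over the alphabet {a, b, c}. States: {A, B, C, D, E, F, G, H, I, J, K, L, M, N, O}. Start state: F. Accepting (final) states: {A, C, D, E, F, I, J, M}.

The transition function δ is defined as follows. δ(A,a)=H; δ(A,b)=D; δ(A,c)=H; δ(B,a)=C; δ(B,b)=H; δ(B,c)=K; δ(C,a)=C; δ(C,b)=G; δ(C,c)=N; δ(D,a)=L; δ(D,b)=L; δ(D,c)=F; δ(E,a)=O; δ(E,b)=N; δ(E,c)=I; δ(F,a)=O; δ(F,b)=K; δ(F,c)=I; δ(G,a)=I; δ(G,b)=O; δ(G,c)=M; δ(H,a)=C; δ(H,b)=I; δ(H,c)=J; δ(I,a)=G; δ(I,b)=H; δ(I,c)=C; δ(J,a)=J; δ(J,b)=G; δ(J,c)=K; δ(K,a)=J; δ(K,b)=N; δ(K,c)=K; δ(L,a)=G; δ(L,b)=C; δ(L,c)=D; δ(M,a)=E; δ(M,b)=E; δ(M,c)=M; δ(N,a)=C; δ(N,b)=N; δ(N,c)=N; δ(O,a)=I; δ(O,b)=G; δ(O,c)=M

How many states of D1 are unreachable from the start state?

4

BFS from F reaches {C, E, F, G, H, I, J, K, M, N, O}; the 4 state(s) A, B, D, L are never visited.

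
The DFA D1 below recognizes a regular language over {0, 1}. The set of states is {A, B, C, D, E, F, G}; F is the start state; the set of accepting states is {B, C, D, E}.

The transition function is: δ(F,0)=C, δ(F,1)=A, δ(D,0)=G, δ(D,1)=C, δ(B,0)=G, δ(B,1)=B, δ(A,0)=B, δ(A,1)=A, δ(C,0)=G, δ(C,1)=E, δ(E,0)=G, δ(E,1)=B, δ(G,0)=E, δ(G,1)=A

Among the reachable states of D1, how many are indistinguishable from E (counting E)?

3

States {D} cannot be reached from the start state, so discard them.
Start with accepting vs non-accepting: {B,C,E} | {A,F,G}.
Stable partition: {B,C,E} | {A,F,G} — 2 equivalence classes.
State E belongs to the block {B,C,E}, which has 3 states.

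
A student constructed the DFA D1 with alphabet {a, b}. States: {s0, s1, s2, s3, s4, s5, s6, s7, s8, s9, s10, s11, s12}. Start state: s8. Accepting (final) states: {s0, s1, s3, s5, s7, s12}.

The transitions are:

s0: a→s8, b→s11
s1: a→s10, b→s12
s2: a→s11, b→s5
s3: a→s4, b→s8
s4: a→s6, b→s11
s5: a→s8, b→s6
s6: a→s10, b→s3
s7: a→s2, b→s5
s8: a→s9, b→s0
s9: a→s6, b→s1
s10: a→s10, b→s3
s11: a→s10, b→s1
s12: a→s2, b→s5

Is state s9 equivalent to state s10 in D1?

States {s7} cannot be reached from the start state, so discard them.
Initial partition by acceptance: {s0,s1,s3,s5,s12} | {s2,s4,s6,s8,s9,s10,s11}.
Split {s0,s1,s3,s5,s12} by δ(·,b) → {s0,s3,s5} and {s1,s12}.
On input b, block {s2,s4,s6,s8,s9,s10,s11} splits into {s2,s6,s8,s10} and {s9,s11} and {s4}.
On input a, block {s0,s3,s5} splits into {s0,s5} and {s3}.
Refine {s0,s5} on symbol b: members go to different blocks, giving {s0} and {s5}.
Split {s2,s6,s8,s10} by δ(·,a) → {s2,s8} and {s6,s10}.
Refine {s2,s8} on symbol b: members go to different blocks, giving {s2} and {s8}.
Refine {s1,s12} on symbol a: members go to different blocks, giving {s1} and {s12}.
No further refinement is possible. Final partition (10 blocks): {s0} | {s2} | {s1} | {s9,s11} | {s4} | {s3} | {s5} | {s6,s10} | {s8} | {s12}.
s9 and s10 end up in different blocks, so they are distinguishable. For instance, the string 'bb' is accepted from only s9.

No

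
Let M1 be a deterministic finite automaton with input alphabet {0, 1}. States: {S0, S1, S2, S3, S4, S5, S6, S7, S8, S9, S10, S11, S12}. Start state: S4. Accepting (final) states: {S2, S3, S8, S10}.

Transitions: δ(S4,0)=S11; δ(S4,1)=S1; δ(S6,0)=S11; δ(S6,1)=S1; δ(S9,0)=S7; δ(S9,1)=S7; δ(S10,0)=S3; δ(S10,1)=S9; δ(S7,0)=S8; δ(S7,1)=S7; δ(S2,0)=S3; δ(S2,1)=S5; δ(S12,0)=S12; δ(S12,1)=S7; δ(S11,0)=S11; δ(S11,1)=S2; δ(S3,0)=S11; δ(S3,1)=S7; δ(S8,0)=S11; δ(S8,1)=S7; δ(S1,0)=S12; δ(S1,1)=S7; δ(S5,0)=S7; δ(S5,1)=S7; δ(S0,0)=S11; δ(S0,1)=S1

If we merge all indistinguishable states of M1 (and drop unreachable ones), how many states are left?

Reachable states from the start: {S1,S2,S3,S4,S5,S7,S8,S11,S12}. Unreachable: {S0,S6,S9,S10} — drop them.
Start with accepting vs non-accepting: {S2,S3,S8} | {S1,S4,S5,S7,S11,S12}.
Refine {S2,S3,S8} on symbol 0: members go to different blocks, giving {S3,S8} and {S2}.
Split {S1,S4,S5,S7,S11,S12} by δ(·,0) → {S1,S4,S5,S11,S12} and {S7}.
Refine {S1,S4,S5,S11,S12} on symbol 0: members go to different blocks, giving {S1,S4,S11,S12} and {S5}.
On input 1, block {S1,S4,S11,S12} splits into {S1,S12} and {S4} and {S11}.
No further refinement is possible. Final partition (7 blocks): {S3,S8} | {S1,S12} | {S2} | {S7} | {S5} | {S4} | {S11}.

7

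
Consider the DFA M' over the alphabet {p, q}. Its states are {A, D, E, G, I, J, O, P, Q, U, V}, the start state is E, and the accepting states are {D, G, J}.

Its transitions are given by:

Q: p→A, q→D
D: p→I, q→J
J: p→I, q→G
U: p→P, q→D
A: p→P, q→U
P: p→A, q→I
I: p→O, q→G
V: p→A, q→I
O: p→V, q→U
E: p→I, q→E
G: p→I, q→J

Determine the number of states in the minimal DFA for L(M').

States {Q} cannot be reached from the start state, so discard them.
Start with accepting vs non-accepting: {D,G,J} | {A,E,I,O,P,U,V}.
On input q, block {A,E,I,O,P,U,V} splits into {A,E,O,P,V} and {I,U}.
Split {A,E,O,P,V} by δ(·,p) → {A,O,P,V} and {E}.
Stable partition: {D,G,J} | {A,O,P,V} | {I,U} | {E} — 4 equivalence classes.

4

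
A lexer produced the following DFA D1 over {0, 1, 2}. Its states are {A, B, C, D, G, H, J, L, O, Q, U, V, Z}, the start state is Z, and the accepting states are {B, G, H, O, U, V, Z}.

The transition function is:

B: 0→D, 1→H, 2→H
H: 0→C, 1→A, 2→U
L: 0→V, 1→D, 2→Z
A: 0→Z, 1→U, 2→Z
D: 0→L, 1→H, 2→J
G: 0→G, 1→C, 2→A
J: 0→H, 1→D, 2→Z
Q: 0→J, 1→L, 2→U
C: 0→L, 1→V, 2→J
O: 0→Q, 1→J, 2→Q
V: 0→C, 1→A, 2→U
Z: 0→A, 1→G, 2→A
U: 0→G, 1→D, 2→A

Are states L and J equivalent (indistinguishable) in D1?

Yes

States {B,O,Q} cannot be reached from the start state, so discard them.
P0 = {G,H,U,V,Z} | {A,C,D,J,L}.
Split {G,H,U,V,Z} by δ(·,0) → {H,V,Z} and {G,U}.
Refine {H,V,Z} on symbol 1: members go to different blocks, giving {H,V} and {Z}.
Refine {A,C,D,J,L} on symbol 0: members go to different blocks, giving {C,D} and {J,L} and {A}.
Stable partition: {H,V} | {C,D} | {G,U} | {Z} | {J,L} | {A} — 6 equivalence classes.
L and J lie in the same block of the stable partition, so they are equivalent — no string distinguishes them.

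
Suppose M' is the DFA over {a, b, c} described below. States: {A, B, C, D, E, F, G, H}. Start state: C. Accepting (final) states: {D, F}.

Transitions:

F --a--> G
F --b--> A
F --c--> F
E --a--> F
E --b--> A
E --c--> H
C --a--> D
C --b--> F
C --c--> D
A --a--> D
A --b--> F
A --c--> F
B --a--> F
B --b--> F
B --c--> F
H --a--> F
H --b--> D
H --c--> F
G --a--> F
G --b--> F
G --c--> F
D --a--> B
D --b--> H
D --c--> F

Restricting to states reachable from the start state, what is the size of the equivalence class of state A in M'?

Reachable states from the start: {A,B,C,D,F,G,H}. Unreachable: {E} — drop them.
Start with accepting vs non-accepting: {D,F} | {A,B,C,G,H}.
No further refinement is possible. Final partition (2 blocks): {D,F} | {A,B,C,G,H}.
The equivalence class containing A is {A,B,C,G,H}, of size 5.

5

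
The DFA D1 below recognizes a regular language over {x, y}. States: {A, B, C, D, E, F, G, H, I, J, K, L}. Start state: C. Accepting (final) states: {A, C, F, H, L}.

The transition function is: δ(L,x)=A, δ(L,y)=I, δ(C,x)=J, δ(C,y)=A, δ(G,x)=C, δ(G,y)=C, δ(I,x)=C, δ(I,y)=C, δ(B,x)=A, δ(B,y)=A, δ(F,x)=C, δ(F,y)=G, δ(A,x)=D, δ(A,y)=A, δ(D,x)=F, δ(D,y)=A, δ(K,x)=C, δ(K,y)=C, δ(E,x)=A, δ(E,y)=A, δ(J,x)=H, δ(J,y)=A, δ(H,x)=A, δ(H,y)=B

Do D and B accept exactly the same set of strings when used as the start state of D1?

States {E,I,K,L} cannot be reached from the start state, so discard them.
P0 = {A,C,F,H} | {B,D,G,J}.
Split {A,C,F,H} by δ(·,x) → {A,C} and {F,H}.
Refine {B,D,G,J} on symbol x: members go to different blocks, giving {B,G} and {D,J}.
No further refinement is possible. Final partition (4 blocks): {A,C} | {B,G} | {F,H} | {D,J}.
D and B end up in different blocks, so they are distinguishable. For instance, the string 'xx' is accepted from only D.

No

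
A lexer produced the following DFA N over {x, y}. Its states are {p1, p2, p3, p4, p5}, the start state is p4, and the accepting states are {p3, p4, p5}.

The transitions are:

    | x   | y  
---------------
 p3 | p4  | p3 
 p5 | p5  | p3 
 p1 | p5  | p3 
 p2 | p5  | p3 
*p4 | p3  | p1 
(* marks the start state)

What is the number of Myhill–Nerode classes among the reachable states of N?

First remove the unreachable states {p2}; 4 states remain.
P0 = {p3,p4,p5} | {p1}.
Split {p3,p4,p5} by δ(·,y) → {p3,p5} and {p4}.
On input x, block {p3,p5} splits into {p3} and {p5}.
The partition is now stable with 4 blocks: {p3} | {p1} | {p4} | {p5}.

4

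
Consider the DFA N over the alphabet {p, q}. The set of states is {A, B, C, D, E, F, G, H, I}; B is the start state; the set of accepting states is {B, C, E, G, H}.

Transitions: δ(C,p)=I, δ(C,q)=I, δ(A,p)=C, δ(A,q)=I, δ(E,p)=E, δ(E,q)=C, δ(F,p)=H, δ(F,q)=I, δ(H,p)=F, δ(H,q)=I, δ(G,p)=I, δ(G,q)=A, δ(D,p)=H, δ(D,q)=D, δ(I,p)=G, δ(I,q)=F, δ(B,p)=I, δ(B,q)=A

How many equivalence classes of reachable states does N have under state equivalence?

2

Reachable states from the start: {A,B,C,F,G,H,I}. Unreachable: {D,E} — drop them.
Initial partition by acceptance: {B,C,G,H} | {A,F,I}.
The partition is now stable with 2 blocks: {B,C,G,H} | {A,F,I}.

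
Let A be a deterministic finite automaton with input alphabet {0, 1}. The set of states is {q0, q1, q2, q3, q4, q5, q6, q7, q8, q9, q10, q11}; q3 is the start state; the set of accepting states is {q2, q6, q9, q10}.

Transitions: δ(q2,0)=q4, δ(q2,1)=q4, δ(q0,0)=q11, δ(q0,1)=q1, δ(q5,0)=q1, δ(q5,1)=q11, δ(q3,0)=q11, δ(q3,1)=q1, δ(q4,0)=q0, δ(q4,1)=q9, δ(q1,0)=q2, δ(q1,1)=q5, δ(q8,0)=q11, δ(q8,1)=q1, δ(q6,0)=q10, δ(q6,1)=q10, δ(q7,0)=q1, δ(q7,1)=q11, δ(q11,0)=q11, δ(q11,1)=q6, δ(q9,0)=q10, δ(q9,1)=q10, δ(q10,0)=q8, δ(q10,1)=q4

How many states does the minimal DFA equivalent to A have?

8

Reachable states from the start: {q0,q1,q2,q3,q4,q5,q6,q8,q9,q10,q11}. Unreachable: {q7} — drop them.
Start with accepting vs non-accepting: {q2,q6,q9,q10} | {q0,q1,q3,q4,q5,q8,q11}.
Split {q2,q6,q9,q10} by δ(·,0) → {q2,q10} and {q6,q9}.
Refine {q0,q1,q3,q4,q5,q8,q11} on symbol 0: members go to different blocks, giving {q0,q3,q4,q5,q8,q11} and {q1}.
Refine {q0,q3,q4,q5,q8,q11} on symbol 0: members go to different blocks, giving {q0,q3,q4,q8,q11} and {q5}.
Split {q0,q3,q4,q8,q11} by δ(·,1) → {q0,q3,q8} and {q4,q11}.
On input 0, block {q2,q10} splits into {q2} and {q10}.
On input 0, block {q4,q11} splits into {q4} and {q11}.
Stable partition: {q2} | {q0,q3,q8} | {q6,q9} | {q1} | {q5} | {q4} | {q10} | {q11} — 8 equivalence classes.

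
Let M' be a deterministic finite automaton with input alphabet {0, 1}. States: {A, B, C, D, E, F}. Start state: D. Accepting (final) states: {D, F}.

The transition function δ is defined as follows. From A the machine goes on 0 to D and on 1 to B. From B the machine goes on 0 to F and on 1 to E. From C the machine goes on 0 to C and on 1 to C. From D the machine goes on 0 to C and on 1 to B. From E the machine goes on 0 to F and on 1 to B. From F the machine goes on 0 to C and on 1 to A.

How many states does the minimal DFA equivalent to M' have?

3

All states are reachable from the start state.
Initial partition by acceptance: {D,F} | {A,B,C,E}.
Refine {A,B,C,E} on symbol 0: members go to different blocks, giving {A,B,E} and {C}.
The partition is now stable with 3 blocks: {D,F} | {A,B,E} | {C}.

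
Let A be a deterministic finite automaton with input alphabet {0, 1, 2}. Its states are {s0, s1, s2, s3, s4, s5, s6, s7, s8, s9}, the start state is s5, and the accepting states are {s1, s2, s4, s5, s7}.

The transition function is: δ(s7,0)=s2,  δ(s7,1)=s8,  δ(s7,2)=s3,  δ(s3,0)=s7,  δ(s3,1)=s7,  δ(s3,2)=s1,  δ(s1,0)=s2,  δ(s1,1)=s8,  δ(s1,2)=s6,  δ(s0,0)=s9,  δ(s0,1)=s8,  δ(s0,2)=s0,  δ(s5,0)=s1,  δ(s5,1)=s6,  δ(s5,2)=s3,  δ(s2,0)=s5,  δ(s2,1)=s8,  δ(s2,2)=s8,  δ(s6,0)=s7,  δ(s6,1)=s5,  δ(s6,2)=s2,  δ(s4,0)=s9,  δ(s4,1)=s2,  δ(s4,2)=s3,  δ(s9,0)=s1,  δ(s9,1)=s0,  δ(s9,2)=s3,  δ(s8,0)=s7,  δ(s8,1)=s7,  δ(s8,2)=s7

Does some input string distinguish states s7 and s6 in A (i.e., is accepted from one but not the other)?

Reachable states from the start: {s1,s2,s3,s5,s6,s7,s8}. Unreachable: {s0,s4,s9} — drop them.
Start with accepting vs non-accepting: {s1,s2,s5,s7} | {s3,s6,s8}.
The partition is now stable with 2 blocks: {s1,s2,s5,s7} | {s3,s6,s8}.
s7 and s6 end up in different blocks, so they are distinguishable. For instance, the string 'ε' is accepted from only s7.

Yes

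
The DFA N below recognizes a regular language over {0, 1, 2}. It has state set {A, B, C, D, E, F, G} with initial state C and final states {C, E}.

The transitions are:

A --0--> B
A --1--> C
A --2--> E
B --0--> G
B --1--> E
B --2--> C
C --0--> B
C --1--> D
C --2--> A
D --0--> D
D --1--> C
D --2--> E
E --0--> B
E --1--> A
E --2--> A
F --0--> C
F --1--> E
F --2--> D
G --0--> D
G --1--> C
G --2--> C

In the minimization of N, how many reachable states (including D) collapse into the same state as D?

4

States {F} cannot be reached from the start state, so discard them.
Start with accepting vs non-accepting: {C,E} | {A,B,D,G}.
No further refinement is possible. Final partition (2 blocks): {C,E} | {A,B,D,G}.
The equivalence class containing D is {A,B,D,G}, of size 4.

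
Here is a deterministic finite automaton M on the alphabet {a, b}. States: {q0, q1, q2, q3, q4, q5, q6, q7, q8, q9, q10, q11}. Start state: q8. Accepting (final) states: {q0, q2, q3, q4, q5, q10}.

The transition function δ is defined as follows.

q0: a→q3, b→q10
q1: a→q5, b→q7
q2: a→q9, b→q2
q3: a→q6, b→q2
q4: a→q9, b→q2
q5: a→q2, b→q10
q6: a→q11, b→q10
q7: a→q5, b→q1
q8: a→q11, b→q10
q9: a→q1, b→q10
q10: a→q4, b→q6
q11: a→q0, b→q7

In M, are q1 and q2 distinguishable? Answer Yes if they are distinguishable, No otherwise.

Yes

Start with accepting vs non-accepting: {q0,q2,q3,q4,q5,q10} | {q1,q6,q7,q8,q9,q11}.
Refine {q0,q2,q3,q4,q5,q10} on symbol a: members go to different blocks, giving {q0,q5,q10} and {q2,q3,q4}.
Refine {q0,q5,q10} on symbol b: members go to different blocks, giving {q0,q5} and {q10}.
Split {q1,q6,q7,q8,q9,q11} by δ(·,a) → {q1,q7,q11} and {q6,q8,q9}.
No further refinement is possible. Final partition (5 blocks): {q0,q5} | {q1,q7,q11} | {q2,q3,q4} | {q10} | {q6,q8,q9}.
q1 and q2 end up in different blocks, so they are distinguishable. For instance, the string 'ε' is accepted from only q2.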